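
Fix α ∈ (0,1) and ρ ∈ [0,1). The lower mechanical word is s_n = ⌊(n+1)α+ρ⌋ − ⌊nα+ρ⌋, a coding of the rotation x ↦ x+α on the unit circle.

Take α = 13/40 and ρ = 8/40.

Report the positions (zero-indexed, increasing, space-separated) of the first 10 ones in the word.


n=0: ⌊21/40⌋−⌊8/40⌋ = 0−0 = 0
n=1: ⌊34/40⌋−⌊21/40⌋ = 0−0 = 0
n=2: ⌊47/40⌋−⌊34/40⌋ = 1−0 = 1  ← one
n=3: ⌊60/40⌋−⌊47/40⌋ = 1−1 = 0
n=4: ⌊73/40⌋−⌊60/40⌋ = 1−1 = 0
n=5: ⌊86/40⌋−⌊73/40⌋ = 2−1 = 1  ← one
n=6: ⌊99/40⌋−⌊86/40⌋ = 2−2 = 0
n=7: ⌊112/40⌋−⌊99/40⌋ = 2−2 = 0
n=8: ⌊125/40⌋−⌊112/40⌋ = 3−2 = 1  ← one
n=9: ⌊138/40⌋−⌊125/40⌋ = 3−3 = 0
n=10: ⌊151/40⌋−⌊138/40⌋ = 3−3 = 0
n=11: ⌊164/40⌋−⌊151/40⌋ = 4−3 = 1  ← one
n=12: ⌊177/40⌋−⌊164/40⌋ = 4−4 = 0
n=13: ⌊190/40⌋−⌊177/40⌋ = 4−4 = 0
n=14: ⌊203/40⌋−⌊190/40⌋ = 5−4 = 1  ← one
n=15: ⌊216/40⌋−⌊203/40⌋ = 5−5 = 0
n=16: ⌊229/40⌋−⌊216/40⌋ = 5−5 = 0
n=17: ⌊242/40⌋−⌊229/40⌋ = 6−5 = 1  ← one
n=18: ⌊255/40⌋−⌊242/40⌋ = 6−6 = 0
n=19: ⌊268/40⌋−⌊255/40⌋ = 6−6 = 0
n=20: ⌊281/40⌋−⌊268/40⌋ = 7−6 = 1  ← one
n=21: ⌊294/40⌋−⌊281/40⌋ = 7−7 = 0
n=22: ⌊307/40⌋−⌊294/40⌋ = 7−7 = 0
n=23: ⌊320/40⌋−⌊307/40⌋ = 8−7 = 1  ← one
n=24: ⌊333/40⌋−⌊320/40⌋ = 8−8 = 0
n=25: ⌊346/40⌋−⌊333/40⌋ = 8−8 = 0
n=26: ⌊359/40⌋−⌊346/40⌋ = 8−8 = 0
n=27: ⌊372/40⌋−⌊359/40⌋ = 9−8 = 1  ← one
n=28: ⌊385/40⌋−⌊372/40⌋ = 9−9 = 0
n=29: ⌊398/40⌋−⌊385/40⌋ = 9−9 = 0
n=30: ⌊411/40⌋−⌊398/40⌋ = 10−9 = 1  ← one
positions of the first 10 ones: 2 5 8 11 14 17 20 23 27 30

2 5 8 11 14 17 20 23 27 30


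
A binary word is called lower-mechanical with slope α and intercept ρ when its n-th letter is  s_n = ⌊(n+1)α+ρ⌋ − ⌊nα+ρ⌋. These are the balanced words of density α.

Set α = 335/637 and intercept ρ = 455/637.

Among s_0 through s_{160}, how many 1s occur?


#1s = Σ_{n=0}^{160} s_n = Σ_{n=0}^{160} (⌊(n+1)α+ρ⌋ − ⌊nα+ρ⌋)
the sum telescopes: every ⌊nα+ρ⌋ with 0 < n < 161 appears once with + and once with −, leaving ⌊161α+ρ⌋ − ⌊0·α+ρ⌋
161α + ρ = (161·335 + 455) / 637 = 54390/637
ρ = 455/637
⌊54390/637⌋ = 85,  ⌊455/637⌋ = 0
#1s = 85 − 0 = 85

85


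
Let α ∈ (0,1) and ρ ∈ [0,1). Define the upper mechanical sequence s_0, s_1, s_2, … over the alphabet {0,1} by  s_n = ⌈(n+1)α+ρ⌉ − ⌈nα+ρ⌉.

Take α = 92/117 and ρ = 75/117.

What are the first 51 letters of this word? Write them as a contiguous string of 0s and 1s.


n=0: ⌈(1·92+75)/117⌉ − ⌈(0·92+75)/117⌉ = ⌈167/117⌉ − ⌈75/117⌉ = 2 − 1 = 1
n=1: ⌈(2·92+75)/117⌉ − ⌈(1·92+75)/117⌉ = ⌈259/117⌉ − ⌈167/117⌉ = 3 − 2 = 1
n=2: ⌈(3·92+75)/117⌉ − ⌈(2·92+75)/117⌉ = ⌈351/117⌉ − ⌈259/117⌉ = 3 − 3 = 0
n=3: ⌈(4·92+75)/117⌉ − ⌈(3·92+75)/117⌉ = ⌈443/117⌉ − ⌈351/117⌉ = 4 − 3 = 1
n=4: ⌈(5·92+75)/117⌉ − ⌈(4·92+75)/117⌉ = ⌈535/117⌉ − ⌈443/117⌉ = 5 − 4 = 1
n=5: ⌈(6·92+75)/117⌉ − ⌈(5·92+75)/117⌉ = ⌈627/117⌉ − ⌈535/117⌉ = 6 − 5 = 1
n=6: ⌈(7·92+75)/117⌉ − ⌈(6·92+75)/117⌉ = ⌈719/117⌉ − ⌈627/117⌉ = 7 − 6 = 1
n=7: ⌈(8·92+75)/117⌉ − ⌈(7·92+75)/117⌉ = ⌈811/117⌉ − ⌈719/117⌉ = 7 − 7 = 0
n=8: ⌈(9·92+75)/117⌉ − ⌈(8·92+75)/117⌉ = ⌈903/117⌉ − ⌈811/117⌉ = 8 − 7 = 1
n=9: ⌈(10·92+75)/117⌉ − ⌈(9·92+75)/117⌉ = ⌈995/117⌉ − ⌈903/117⌉ = 9 − 8 = 1
n=10: ⌈(11·92+75)/117⌉ − ⌈(10·92+75)/117⌉ = ⌈1087/117⌉ − ⌈995/117⌉ = 10 − 9 = 1
n=11: ⌈(12·92+75)/117⌉ − ⌈(11·92+75)/117⌉ = ⌈1179/117⌉ − ⌈1087/117⌉ = 11 − 10 = 1
n=12: ⌈(13·92+75)/117⌉ − ⌈(12·92+75)/117⌉ = ⌈1271/117⌉ − ⌈1179/117⌉ = 11 − 11 = 0
n=13: ⌈(14·92+75)/117⌉ − ⌈(13·92+75)/117⌉ = ⌈1363/117⌉ − ⌈1271/117⌉ = 12 − 11 = 1
n=14: ⌈(15·92+75)/117⌉ − ⌈(14·92+75)/117⌉ = ⌈1455/117⌉ − ⌈1363/117⌉ = 13 − 12 = 1
n=15: ⌈(16·92+75)/117⌉ − ⌈(15·92+75)/117⌉ = ⌈1547/117⌉ − ⌈1455/117⌉ = 14 − 13 = 1
n=16: ⌈(17·92+75)/117⌉ − ⌈(16·92+75)/117⌉ = ⌈1639/117⌉ − ⌈1547/117⌉ = 15 − 14 = 1
n=17: ⌈(18·92+75)/117⌉ − ⌈(17·92+75)/117⌉ = ⌈1731/117⌉ − ⌈1639/117⌉ = 15 − 15 = 0
n=18: ⌈(19·92+75)/117⌉ − ⌈(18·92+75)/117⌉ = ⌈1823/117⌉ − ⌈1731/117⌉ = 16 − 15 = 1
n=19: ⌈(20·92+75)/117⌉ − ⌈(19·92+75)/117⌉ = ⌈1915/117⌉ − ⌈1823/117⌉ = 17 − 16 = 1
n=20: ⌈(21·92+75)/117⌉ − ⌈(20·92+75)/117⌉ = ⌈2007/117⌉ − ⌈1915/117⌉ = 18 − 17 = 1
n=21: ⌈(22·92+75)/117⌉ − ⌈(21·92+75)/117⌉ = ⌈2099/117⌉ − ⌈2007/117⌉ = 18 − 18 = 0
n=22: ⌈(23·92+75)/117⌉ − ⌈(22·92+75)/117⌉ = ⌈2191/117⌉ − ⌈2099/117⌉ = 19 − 18 = 1
n=23: ⌈(24·92+75)/117⌉ − ⌈(23·92+75)/117⌉ = ⌈2283/117⌉ − ⌈2191/117⌉ = 20 − 19 = 1
n=24: ⌈(25·92+75)/117⌉ − ⌈(24·92+75)/117⌉ = ⌈2375/117⌉ − ⌈2283/117⌉ = 21 − 20 = 1
n=25: ⌈(26·92+75)/117⌉ − ⌈(25·92+75)/117⌉ = ⌈2467/117⌉ − ⌈2375/117⌉ = 22 − 21 = 1
n=26: ⌈(27·92+75)/117⌉ − ⌈(26·92+75)/117⌉ = ⌈2559/117⌉ − ⌈2467/117⌉ = 22 − 22 = 0
n=27: ⌈(28·92+75)/117⌉ − ⌈(27·92+75)/117⌉ = ⌈2651/117⌉ − ⌈2559/117⌉ = 23 − 22 = 1
n=28: ⌈(29·92+75)/117⌉ − ⌈(28·92+75)/117⌉ = ⌈2743/117⌉ − ⌈2651/117⌉ = 24 − 23 = 1
n=29: ⌈(30·92+75)/117⌉ − ⌈(29·92+75)/117⌉ = ⌈2835/117⌉ − ⌈2743/117⌉ = 25 − 24 = 1
n=30: ⌈(31·92+75)/117⌉ − ⌈(30·92+75)/117⌉ = ⌈2927/117⌉ − ⌈2835/117⌉ = 26 − 25 = 1
n=31: ⌈(32·92+75)/117⌉ − ⌈(31·92+75)/117⌉ = ⌈3019/117⌉ − ⌈2927/117⌉ = 26 − 26 = 0
n=32: ⌈(33·92+75)/117⌉ − ⌈(32·92+75)/117⌉ = ⌈3111/117⌉ − ⌈3019/117⌉ = 27 − 26 = 1
n=33: ⌈(34·92+75)/117⌉ − ⌈(33·92+75)/117⌉ = ⌈3203/117⌉ − ⌈3111/117⌉ = 28 − 27 = 1
n=34: ⌈(35·92+75)/117⌉ − ⌈(34·92+75)/117⌉ = ⌈3295/117⌉ − ⌈3203/117⌉ = 29 − 28 = 1
n=35: ⌈(36·92+75)/117⌉ − ⌈(35·92+75)/117⌉ = ⌈3387/117⌉ − ⌈3295/117⌉ = 29 − 29 = 0
n=36: ⌈(37·92+75)/117⌉ − ⌈(36·92+75)/117⌉ = ⌈3479/117⌉ − ⌈3387/117⌉ = 30 − 29 = 1
n=37: ⌈(38·92+75)/117⌉ − ⌈(37·92+75)/117⌉ = ⌈3571/117⌉ − ⌈3479/117⌉ = 31 − 30 = 1
n=38: ⌈(39·92+75)/117⌉ − ⌈(38·92+75)/117⌉ = ⌈3663/117⌉ − ⌈3571/117⌉ = 32 − 31 = 1
n=39: ⌈(40·92+75)/117⌉ − ⌈(39·92+75)/117⌉ = ⌈3755/117⌉ − ⌈3663/117⌉ = 33 − 32 = 1
n=40: ⌈(41·92+75)/117⌉ − ⌈(40·92+75)/117⌉ = ⌈3847/117⌉ − ⌈3755/117⌉ = 33 − 33 = 0
n=41: ⌈(42·92+75)/117⌉ − ⌈(41·92+75)/117⌉ = ⌈3939/117⌉ − ⌈3847/117⌉ = 34 − 33 = 1
n=42: ⌈(43·92+75)/117⌉ − ⌈(42·92+75)/117⌉ = ⌈4031/117⌉ − ⌈3939/117⌉ = 35 − 34 = 1
n=43: ⌈(44·92+75)/117⌉ − ⌈(43·92+75)/117⌉ = ⌈4123/117⌉ − ⌈4031/117⌉ = 36 − 35 = 1
n=44: ⌈(45·92+75)/117⌉ − ⌈(44·92+75)/117⌉ = ⌈4215/117⌉ − ⌈4123/117⌉ = 37 − 36 = 1
n=45: ⌈(46·92+75)/117⌉ − ⌈(45·92+75)/117⌉ = ⌈4307/117⌉ − ⌈4215/117⌉ = 37 − 37 = 0
n=46: ⌈(47·92+75)/117⌉ − ⌈(46·92+75)/117⌉ = ⌈4399/117⌉ − ⌈4307/117⌉ = 38 − 37 = 1
n=47: ⌈(48·92+75)/117⌉ − ⌈(47·92+75)/117⌉ = ⌈4491/117⌉ − ⌈4399/117⌉ = 39 − 38 = 1
n=48: ⌈(49·92+75)/117⌉ − ⌈(48·92+75)/117⌉ = ⌈4583/117⌉ − ⌈4491/117⌉ = 40 − 39 = 1
n=49: ⌈(50·92+75)/117⌉ − ⌈(49·92+75)/117⌉ = ⌈4675/117⌉ − ⌈4583/117⌉ = 40 − 40 = 0
n=50: ⌈(51·92+75)/117⌉ − ⌈(50·92+75)/117⌉ = ⌈4767/117⌉ − ⌈4675/117⌉ = 41 − 40 = 1

110111101111011110111011110111101110111101111011101


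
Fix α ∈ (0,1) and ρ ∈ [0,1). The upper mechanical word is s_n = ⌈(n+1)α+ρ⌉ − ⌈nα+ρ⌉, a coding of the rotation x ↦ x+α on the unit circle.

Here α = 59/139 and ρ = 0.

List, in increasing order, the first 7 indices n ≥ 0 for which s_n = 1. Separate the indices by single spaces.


0 2 4 7 9 11 14

n=0: ⌈59/139⌉−⌈0/139⌉ = 1−0 = 1  ← one
n=1: ⌈118/139⌉−⌈59/139⌉ = 1−1 = 0
n=2: ⌈177/139⌉−⌈118/139⌉ = 2−1 = 1  ← one
n=3: ⌈236/139⌉−⌈177/139⌉ = 2−2 = 0
n=4: ⌈295/139⌉−⌈236/139⌉ = 3−2 = 1  ← one
n=5: ⌈354/139⌉−⌈295/139⌉ = 3−3 = 0
n=6: ⌈413/139⌉−⌈354/139⌉ = 3−3 = 0
n=7: ⌈472/139⌉−⌈413/139⌉ = 4−3 = 1  ← one
n=8: ⌈531/139⌉−⌈472/139⌉ = 4−4 = 0
n=9: ⌈590/139⌉−⌈531/139⌉ = 5−4 = 1  ← one
n=10: ⌈649/139⌉−⌈590/139⌉ = 5−5 = 0
n=11: ⌈708/139⌉−⌈649/139⌉ = 6−5 = 1  ← one
n=12: ⌈767/139⌉−⌈708/139⌉ = 6−6 = 0
n=13: ⌈826/139⌉−⌈767/139⌉ = 6−6 = 0
n=14: ⌈885/139⌉−⌈826/139⌉ = 7−6 = 1  ← one
positions of the first 7 ones: 0 2 4 7 9 11 14


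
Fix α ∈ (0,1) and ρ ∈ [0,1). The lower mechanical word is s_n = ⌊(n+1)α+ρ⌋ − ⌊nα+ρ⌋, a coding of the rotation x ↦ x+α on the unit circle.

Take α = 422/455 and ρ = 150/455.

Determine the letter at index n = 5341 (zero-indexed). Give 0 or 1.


(n+1)α + ρ = (5342·422 + 150) / 455 = 2254474/455
nα + ρ     = (5341·422 + 150) / 455 = 2254052/455
⌊2254474/455⌋ = 4954,  ⌊2254052/455⌋ = 4953
s_{5341} = 4954 − 4953 = 1

1


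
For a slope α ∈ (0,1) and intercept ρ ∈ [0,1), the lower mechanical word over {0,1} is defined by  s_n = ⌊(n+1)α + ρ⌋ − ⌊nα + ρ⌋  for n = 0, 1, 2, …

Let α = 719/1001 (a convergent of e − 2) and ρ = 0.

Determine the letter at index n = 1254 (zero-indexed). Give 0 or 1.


(n+1)α + ρ = (1255·719) / 1001 = 902345/1001
nα + ρ     = (1254·719) / 1001 = 901626/1001
⌊902345/1001⌋ = 901,  ⌊901626/1001⌋ = 900
s_{1254} = 901 − 900 = 1

1


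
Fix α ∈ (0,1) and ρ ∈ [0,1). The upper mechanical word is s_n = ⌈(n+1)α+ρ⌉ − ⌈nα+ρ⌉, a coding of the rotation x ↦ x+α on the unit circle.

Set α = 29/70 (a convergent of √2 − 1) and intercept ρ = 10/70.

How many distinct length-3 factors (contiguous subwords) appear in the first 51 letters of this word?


t_n = ⌈(n·29+10)/70⌉ for n = 0 … 51:
  n=0…9: ⌈10/70⌉=1 ⌈39/70⌉=1 ⌈68/70⌉=1 ⌈97/70⌉=2 ⌈126/70⌉=2 ⌈155/70⌉=3 ⌈184/70⌉=3 ⌈213/70⌉=4 ⌈242/70⌉=4 ⌈271/70⌉=4
  n=10…19: ⌈300/70⌉=5 ⌈329/70⌉=5 ⌈358/70⌉=6 ⌈387/70⌉=6 ⌈416/70⌉=6 ⌈445/70⌉=7 ⌈474/70⌉=7 ⌈503/70⌉=8 ⌈532/70⌉=8 ⌈561/70⌉=9
  n=20…29: ⌈590/70⌉=9 ⌈619/70⌉=9 ⌈648/70⌉=10 ⌈677/70⌉=10 ⌈706/70⌉=11 ⌈735/70⌉=11 ⌈764/70⌉=11 ⌈793/70⌉=12 ⌈822/70⌉=12 ⌈851/70⌉=13
  n=30…39: ⌈880/70⌉=13 ⌈909/70⌉=13 ⌈938/70⌉=14 ⌈967/70⌉=14 ⌈996/70⌉=15 ⌈1025/70⌉=15 ⌈1054/70⌉=16 ⌈1083/70⌉=16 ⌈1112/70⌉=16 ⌈1141/70⌉=17
  n=40…49: ⌈1170/70⌉=17 ⌈1199/70⌉=18 ⌈1228/70⌉=18 ⌈1257/70⌉=18 ⌈1286/70⌉=19 ⌈1315/70⌉=19 ⌈1344/70⌉=20 ⌈1373/70⌉=20 ⌈1402/70⌉=21 ⌈1431/70⌉=21
  n=50…51: ⌈1460/70⌉=21 ⌈1489/70⌉=22
s_n = t_(n+1) − t_n for n = 0 … 50 gives
prefix = 001010100101001010100101001010010101001010010101001
slide a length-3 window over [0..2] … [48..50] (49 windows); first occurrence of each distinct factor:
  [  0..  2] 001
  [  1..  3] 010
  [  2..  4] 101
  [  6..  8] 100
  (the other 45 windows repeat one of these)
distinct factors: {001, 010, 100, 101}
count = 4  (Sturmian bound for length 3 is 4)

4


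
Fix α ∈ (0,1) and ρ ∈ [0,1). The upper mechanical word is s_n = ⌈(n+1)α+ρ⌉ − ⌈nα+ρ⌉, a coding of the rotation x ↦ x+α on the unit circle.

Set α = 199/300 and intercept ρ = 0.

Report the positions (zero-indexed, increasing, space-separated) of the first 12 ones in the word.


0 1 3 4 6 7 9 10 12 13 15 16

n=0: ⌈199/300⌉−⌈0/300⌉ = 1−0 = 1  ← one
n=1: ⌈398/300⌉−⌈199/300⌉ = 2−1 = 1  ← one
n=2: ⌈597/300⌉−⌈398/300⌉ = 2−2 = 0
n=3: ⌈796/300⌉−⌈597/300⌉ = 3−2 = 1  ← one
n=4: ⌈995/300⌉−⌈796/300⌉ = 4−3 = 1  ← one
n=5: ⌈1194/300⌉−⌈995/300⌉ = 4−4 = 0
n=6: ⌈1393/300⌉−⌈1194/300⌉ = 5−4 = 1  ← one
n=7: ⌈1592/300⌉−⌈1393/300⌉ = 6−5 = 1  ← one
n=8: ⌈1791/300⌉−⌈1592/300⌉ = 6−6 = 0
n=9: ⌈1990/300⌉−⌈1791/300⌉ = 7−6 = 1  ← one
n=10: ⌈2189/300⌉−⌈1990/300⌉ = 8−7 = 1  ← one
n=11: ⌈2388/300⌉−⌈2189/300⌉ = 8−8 = 0
n=12: ⌈2587/300⌉−⌈2388/300⌉ = 9−8 = 1  ← one
n=13: ⌈2786/300⌉−⌈2587/300⌉ = 10−9 = 1  ← one
n=14: ⌈2985/300⌉−⌈2786/300⌉ = 10−10 = 0
n=15: ⌈3184/300⌉−⌈2985/300⌉ = 11−10 = 1  ← one
n=16: ⌈3383/300⌉−⌈3184/300⌉ = 12−11 = 1  ← one
positions of the first 12 ones: 0 1 3 4 6 7 9 10 12 13 15 16


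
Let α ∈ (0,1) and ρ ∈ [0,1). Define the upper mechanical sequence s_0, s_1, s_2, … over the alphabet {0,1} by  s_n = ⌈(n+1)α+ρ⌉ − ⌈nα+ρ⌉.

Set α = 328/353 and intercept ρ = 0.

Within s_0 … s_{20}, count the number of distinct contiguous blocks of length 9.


t_n = ⌈(n·328)/353⌉ for n = 0 … 21:
  n=0…9: ⌈0/353⌉=0 ⌈328/353⌉=1 ⌈656/353⌉=2 ⌈984/353⌉=3 ⌈1312/353⌉=4 ⌈1640/353⌉=5 ⌈1968/353⌉=6 ⌈2296/353⌉=7 ⌈2624/353⌉=8 ⌈2952/353⌉=9
  n=10…19: ⌈3280/353⌉=10 ⌈3608/353⌉=11 ⌈3936/353⌉=12 ⌈4264/353⌉=13 ⌈4592/353⌉=14 ⌈4920/353⌉=14 ⌈5248/353⌉=15 ⌈5576/353⌉=16 ⌈5904/353⌉=17 ⌈6232/353⌉=18
  n=20…21: ⌈6560/353⌉=19 ⌈6888/353⌉=20
s_n = t_(n+1) − t_n for n = 0 … 20 gives
prefix = 111111111111110111111
slide a length-9 window over [0..8] … [12..20] (13 windows); first occurrence of each distinct factor:
  [  0..  8] 111111111
  [  6.. 14] 111111110
  [  7.. 15] 111111101
  [  8.. 16] 111111011
  [  9.. 17] 111110111
  [ 10.. 18] 111101111
  [ 11.. 19] 111011111
  [ 12.. 20] 110111111
  (the other 5 windows repeat one of these)
distinct factors: {110111111, 111011111, 111101111, 111110111, 111111011, 111111101, 111111110, 111111111}
count = 8  (Sturmian bound for length 9 is 10)

8


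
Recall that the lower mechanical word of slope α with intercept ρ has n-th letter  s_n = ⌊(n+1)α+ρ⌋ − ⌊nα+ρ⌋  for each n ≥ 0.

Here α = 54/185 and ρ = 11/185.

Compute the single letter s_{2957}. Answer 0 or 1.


0

(n+1)α + ρ = (2958·54 + 11) / 185 = 159743/185
nα + ρ     = (2957·54 + 11) / 185 = 159689/185
⌊159743/185⌋ = 863,  ⌊159689/185⌋ = 863
s_{2957} = 863 − 863 = 0


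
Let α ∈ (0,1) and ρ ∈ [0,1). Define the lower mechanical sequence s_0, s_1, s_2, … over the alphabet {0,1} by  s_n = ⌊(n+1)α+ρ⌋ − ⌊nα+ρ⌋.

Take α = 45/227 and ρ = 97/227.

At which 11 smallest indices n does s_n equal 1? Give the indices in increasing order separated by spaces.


2 7 12 18 23 28 33 38 43 48 53

n=0: ⌊142/227⌋−⌊97/227⌋ = 0−0 = 0
n=1: ⌊187/227⌋−⌊142/227⌋ = 0−0 = 0
n=2: ⌊232/227⌋−⌊187/227⌋ = 1−0 = 1  ← one
n=3: ⌊277/227⌋−⌊232/227⌋ = 1−1 = 0
n=4: ⌊322/227⌋−⌊277/227⌋ = 1−1 = 0
n=5: ⌊367/227⌋−⌊322/227⌋ = 1−1 = 0
n=6: ⌊412/227⌋−⌊367/227⌋ = 1−1 = 0
n=7: ⌊457/227⌋−⌊412/227⌋ = 2−1 = 1  ← one
n=8: ⌊502/227⌋−⌊457/227⌋ = 2−2 = 0
n=9: ⌊547/227⌋−⌊502/227⌋ = 2−2 = 0
n=10: ⌊592/227⌋−⌊547/227⌋ = 2−2 = 0
n=11: ⌊637/227⌋−⌊592/227⌋ = 2−2 = 0
n=12: ⌊682/227⌋−⌊637/227⌋ = 3−2 = 1  ← one
n=13: ⌊727/227⌋−⌊682/227⌋ = 3−3 = 0
n=14: ⌊772/227⌋−⌊727/227⌋ = 3−3 = 0
n=15: ⌊817/227⌋−⌊772/227⌋ = 3−3 = 0
n=16: ⌊862/227⌋−⌊817/227⌋ = 3−3 = 0
n=17: ⌊907/227⌋−⌊862/227⌋ = 3−3 = 0
n=18: ⌊952/227⌋−⌊907/227⌋ = 4−3 = 1  ← one
n=19: ⌊997/227⌋−⌊952/227⌋ = 4−4 = 0
n=20: ⌊1042/227⌋−⌊997/227⌋ = 4−4 = 0
n=21: ⌊1087/227⌋−⌊1042/227⌋ = 4−4 = 0
n=22: ⌊1132/227⌋−⌊1087/227⌋ = 4−4 = 0
n=23: ⌊1177/227⌋−⌊1132/227⌋ = 5−4 = 1  ← one
n=24: ⌊1222/227⌋−⌊1177/227⌋ = 5−5 = 0
n=25: ⌊1267/227⌋−⌊1222/227⌋ = 5−5 = 0
n=26: ⌊1312/227⌋−⌊1267/227⌋ = 5−5 = 0
n=27: ⌊1357/227⌋−⌊1312/227⌋ = 5−5 = 0
n=28: ⌊1402/227⌋−⌊1357/227⌋ = 6−5 = 1  ← one
n=29: ⌊1447/227⌋−⌊1402/227⌋ = 6−6 = 0
n=30: ⌊1492/227⌋−⌊1447/227⌋ = 6−6 = 0
n=31: ⌊1537/227⌋−⌊1492/227⌋ = 6−6 = 0
n=32: ⌊1582/227⌋−⌊1537/227⌋ = 6−6 = 0
n=33: ⌊1627/227⌋−⌊1582/227⌋ = 7−6 = 1  ← one
n=34: ⌊1672/227⌋−⌊1627/227⌋ = 7−7 = 0
n=35: ⌊1717/227⌋−⌊1672/227⌋ = 7−7 = 0
n=36: ⌊1762/227⌋−⌊1717/227⌋ = 7−7 = 0
n=37: ⌊1807/227⌋−⌊1762/227⌋ = 7−7 = 0
n=38: ⌊1852/227⌋−⌊1807/227⌋ = 8−7 = 1  ← one
n=39: ⌊1897/227⌋−⌊1852/227⌋ = 8−8 = 0
n=40: ⌊1942/227⌋−⌊1897/227⌋ = 8−8 = 0
n=41: ⌊1987/227⌋−⌊1942/227⌋ = 8−8 = 0
n=42: ⌊2032/227⌋−⌊1987/227⌋ = 8−8 = 0
n=43: ⌊2077/227⌋−⌊2032/227⌋ = 9−8 = 1  ← one
n=44: ⌊2122/227⌋−⌊2077/227⌋ = 9−9 = 0
n=45: ⌊2167/227⌋−⌊2122/227⌋ = 9−9 = 0
n=46: ⌊2212/227⌋−⌊2167/227⌋ = 9−9 = 0
n=47: ⌊2257/227⌋−⌊2212/227⌋ = 9−9 = 0
n=48: ⌊2302/227⌋−⌊2257/227⌋ = 10−9 = 1  ← one
n=49: ⌊2347/227⌋−⌊2302/227⌋ = 10−10 = 0
n=50: ⌊2392/227⌋−⌊2347/227⌋ = 10−10 = 0
n=51: ⌊2437/227⌋−⌊2392/227⌋ = 10−10 = 0
n=52: ⌊2482/227⌋−⌊2437/227⌋ = 10−10 = 0
n=53: ⌊2527/227⌋−⌊2482/227⌋ = 11−10 = 1  ← one
positions of the first 11 ones: 2 7 12 18 23 28 33 38 43 48 53


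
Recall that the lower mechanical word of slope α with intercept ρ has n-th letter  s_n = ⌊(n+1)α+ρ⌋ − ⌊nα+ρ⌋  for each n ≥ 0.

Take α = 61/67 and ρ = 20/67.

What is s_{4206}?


1

(n+1)α + ρ = (4207·61 + 20) / 67 = 256647/67
nα + ρ     = (4206·61 + 20) / 67 = 256586/67
⌊256647/67⌋ = 3830,  ⌊256586/67⌋ = 3829
s_{4206} = 3830 − 3829 = 1


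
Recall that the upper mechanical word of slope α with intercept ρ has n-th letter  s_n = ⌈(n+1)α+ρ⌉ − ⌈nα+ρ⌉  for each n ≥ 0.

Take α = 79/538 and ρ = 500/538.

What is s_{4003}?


0

(n+1)α + ρ = (4004·79 + 500) / 538 = 316816/538
nα + ρ     = (4003·79 + 500) / 538 = 316737/538
⌈316816/538⌉ = 589,  ⌈316737/538⌉ = 589
s_{4003} = 589 − 589 = 0


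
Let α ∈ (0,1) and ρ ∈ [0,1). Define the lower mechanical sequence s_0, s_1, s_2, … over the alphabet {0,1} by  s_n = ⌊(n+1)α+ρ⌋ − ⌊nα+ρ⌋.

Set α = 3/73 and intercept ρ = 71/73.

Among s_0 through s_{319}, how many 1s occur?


14

#1s = Σ_{n=0}^{319} s_n = Σ_{n=0}^{319} (⌊(n+1)α+ρ⌋ − ⌊nα+ρ⌋)
the sum telescopes: every ⌊nα+ρ⌋ with 0 < n < 320 appears once with + and once with −, leaving ⌊320α+ρ⌋ − ⌊0·α+ρ⌋
320α + ρ = (320·3 + 71) / 73 = 1031/73
ρ = 71/73
⌊1031/73⌋ = 14,  ⌊71/73⌋ = 0
#1s = 14 − 0 = 14


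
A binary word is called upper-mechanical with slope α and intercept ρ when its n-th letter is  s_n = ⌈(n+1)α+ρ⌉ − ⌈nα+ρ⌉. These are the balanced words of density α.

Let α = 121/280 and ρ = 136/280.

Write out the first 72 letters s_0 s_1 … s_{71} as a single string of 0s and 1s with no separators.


n=0: ⌈(1·121+136)/280⌉ − ⌈(0·121+136)/280⌉ = ⌈257/280⌉ − ⌈136/280⌉ = 1 − 1 = 0
n=1: ⌈(2·121+136)/280⌉ − ⌈(1·121+136)/280⌉ = ⌈378/280⌉ − ⌈257/280⌉ = 2 − 1 = 1
n=2: ⌈(3·121+136)/280⌉ − ⌈(2·121+136)/280⌉ = ⌈499/280⌉ − ⌈378/280⌉ = 2 − 2 = 0
n=3: ⌈(4·121+136)/280⌉ − ⌈(3·121+136)/280⌉ = ⌈620/280⌉ − ⌈499/280⌉ = 3 − 2 = 1
n=4: ⌈(5·121+136)/280⌉ − ⌈(4·121+136)/280⌉ = ⌈741/280⌉ − ⌈620/280⌉ = 3 − 3 = 0
n=5: ⌈(6·121+136)/280⌉ − ⌈(5·121+136)/280⌉ = ⌈862/280⌉ − ⌈741/280⌉ = 4 − 3 = 1
n=6: ⌈(7·121+136)/280⌉ − ⌈(6·121+136)/280⌉ = ⌈983/280⌉ − ⌈862/280⌉ = 4 − 4 = 0
n=7: ⌈(8·121+136)/280⌉ − ⌈(7·121+136)/280⌉ = ⌈1104/280⌉ − ⌈983/280⌉ = 4 − 4 = 0
n=8: ⌈(9·121+136)/280⌉ − ⌈(8·121+136)/280⌉ = ⌈1225/280⌉ − ⌈1104/280⌉ = 5 − 4 = 1
n=9: ⌈(10·121+136)/280⌉ − ⌈(9·121+136)/280⌉ = ⌈1346/280⌉ − ⌈1225/280⌉ = 5 − 5 = 0
n=10: ⌈(11·121+136)/280⌉ − ⌈(10·121+136)/280⌉ = ⌈1467/280⌉ − ⌈1346/280⌉ = 6 − 5 = 1
n=11: ⌈(12·121+136)/280⌉ − ⌈(11·121+136)/280⌉ = ⌈1588/280⌉ − ⌈1467/280⌉ = 6 − 6 = 0
n=12: ⌈(13·121+136)/280⌉ − ⌈(12·121+136)/280⌉ = ⌈1709/280⌉ − ⌈1588/280⌉ = 7 − 6 = 1
n=13: ⌈(14·121+136)/280⌉ − ⌈(13·121+136)/280⌉ = ⌈1830/280⌉ − ⌈1709/280⌉ = 7 − 7 = 0
n=14: ⌈(15·121+136)/280⌉ − ⌈(14·121+136)/280⌉ = ⌈1951/280⌉ − ⌈1830/280⌉ = 7 − 7 = 0
n=15: ⌈(16·121+136)/280⌉ − ⌈(15·121+136)/280⌉ = ⌈2072/280⌉ − ⌈1951/280⌉ = 8 − 7 = 1
n=16: ⌈(17·121+136)/280⌉ − ⌈(16·121+136)/280⌉ = ⌈2193/280⌉ − ⌈2072/280⌉ = 8 − 8 = 0
n=17: ⌈(18·121+136)/280⌉ − ⌈(17·121+136)/280⌉ = ⌈2314/280⌉ − ⌈2193/280⌉ = 9 − 8 = 1
n=18: ⌈(19·121+136)/280⌉ − ⌈(18·121+136)/280⌉ = ⌈2435/280⌉ − ⌈2314/280⌉ = 9 − 9 = 0
n=19: ⌈(20·121+136)/280⌉ − ⌈(19·121+136)/280⌉ = ⌈2556/280⌉ − ⌈2435/280⌉ = 10 − 9 = 1
n=20: ⌈(21·121+136)/280⌉ − ⌈(20·121+136)/280⌉ = ⌈2677/280⌉ − ⌈2556/280⌉ = 10 − 10 = 0
n=21: ⌈(22·121+136)/280⌉ − ⌈(21·121+136)/280⌉ = ⌈2798/280⌉ − ⌈2677/280⌉ = 10 − 10 = 0
n=22: ⌈(23·121+136)/280⌉ − ⌈(22·121+136)/280⌉ = ⌈2919/280⌉ − ⌈2798/280⌉ = 11 − 10 = 1
n=23: ⌈(24·121+136)/280⌉ − ⌈(23·121+136)/280⌉ = ⌈3040/280⌉ − ⌈2919/280⌉ = 11 − 11 = 0
n=24: ⌈(25·121+136)/280⌉ − ⌈(24·121+136)/280⌉ = ⌈3161/280⌉ − ⌈3040/280⌉ = 12 − 11 = 1
n=25: ⌈(26·121+136)/280⌉ − ⌈(25·121+136)/280⌉ = ⌈3282/280⌉ − ⌈3161/280⌉ = 12 − 12 = 0
n=26: ⌈(27·121+136)/280⌉ − ⌈(26·121+136)/280⌉ = ⌈3403/280⌉ − ⌈3282/280⌉ = 13 − 12 = 1
n=27: ⌈(28·121+136)/280⌉ − ⌈(27·121+136)/280⌉ = ⌈3524/280⌉ − ⌈3403/280⌉ = 13 − 13 = 0
n=28: ⌈(29·121+136)/280⌉ − ⌈(28·121+136)/280⌉ = ⌈3645/280⌉ − ⌈3524/280⌉ = 14 − 13 = 1
n=29: ⌈(30·121+136)/280⌉ − ⌈(29·121+136)/280⌉ = ⌈3766/280⌉ − ⌈3645/280⌉ = 14 − 14 = 0
n=30: ⌈(31·121+136)/280⌉ − ⌈(30·121+136)/280⌉ = ⌈3887/280⌉ − ⌈3766/280⌉ = 14 − 14 = 0
n=31: ⌈(32·121+136)/280⌉ − ⌈(31·121+136)/280⌉ = ⌈4008/280⌉ − ⌈3887/280⌉ = 15 − 14 = 1
n=32: ⌈(33·121+136)/280⌉ − ⌈(32·121+136)/280⌉ = ⌈4129/280⌉ − ⌈4008/280⌉ = 15 − 15 = 0
n=33: ⌈(34·121+136)/280⌉ − ⌈(33·121+136)/280⌉ = ⌈4250/280⌉ − ⌈4129/280⌉ = 16 − 15 = 1
n=34: ⌈(35·121+136)/280⌉ − ⌈(34·121+136)/280⌉ = ⌈4371/280⌉ − ⌈4250/280⌉ = 16 − 16 = 0
n=35: ⌈(36·121+136)/280⌉ − ⌈(35·121+136)/280⌉ = ⌈4492/280⌉ − ⌈4371/280⌉ = 17 − 16 = 1
n=36: ⌈(37·121+136)/280⌉ − ⌈(36·121+136)/280⌉ = ⌈4613/280⌉ − ⌈4492/280⌉ = 17 − 17 = 0
n=37: ⌈(38·121+136)/280⌉ − ⌈(37·121+136)/280⌉ = ⌈4734/280⌉ − ⌈4613/280⌉ = 17 − 17 = 0
n=38: ⌈(39·121+136)/280⌉ − ⌈(38·121+136)/280⌉ = ⌈4855/280⌉ − ⌈4734/280⌉ = 18 − 17 = 1
n=39: ⌈(40·121+136)/280⌉ − ⌈(39·121+136)/280⌉ = ⌈4976/280⌉ − ⌈4855/280⌉ = 18 − 18 = 0
n=40: ⌈(41·121+136)/280⌉ − ⌈(40·121+136)/280⌉ = ⌈5097/280⌉ − ⌈4976/280⌉ = 19 − 18 = 1
n=41: ⌈(42·121+136)/280⌉ − ⌈(41·121+136)/280⌉ = ⌈5218/280⌉ − ⌈5097/280⌉ = 19 − 19 = 0
n=42: ⌈(43·121+136)/280⌉ − ⌈(42·121+136)/280⌉ = ⌈5339/280⌉ − ⌈5218/280⌉ = 20 − 19 = 1
n=43: ⌈(44·121+136)/280⌉ − ⌈(43·121+136)/280⌉ = ⌈5460/280⌉ − ⌈5339/280⌉ = 20 − 20 = 0
n=44: ⌈(45·121+136)/280⌉ − ⌈(44·121+136)/280⌉ = ⌈5581/280⌉ − ⌈5460/280⌉ = 20 − 20 = 0
n=45: ⌈(46·121+136)/280⌉ − ⌈(45·121+136)/280⌉ = ⌈5702/280⌉ − ⌈5581/280⌉ = 21 − 20 = 1
n=46: ⌈(47·121+136)/280⌉ − ⌈(46·121+136)/280⌉ = ⌈5823/280⌉ − ⌈5702/280⌉ = 21 − 21 = 0
n=47: ⌈(48·121+136)/280⌉ − ⌈(47·121+136)/280⌉ = ⌈5944/280⌉ − ⌈5823/280⌉ = 22 − 21 = 1
n=48: ⌈(49·121+136)/280⌉ − ⌈(48·121+136)/280⌉ = ⌈6065/280⌉ − ⌈5944/280⌉ = 22 − 22 = 0
n=49: ⌈(50·121+136)/280⌉ − ⌈(49·121+136)/280⌉ = ⌈6186/280⌉ − ⌈6065/280⌉ = 23 − 22 = 1
n=50: ⌈(51·121+136)/280⌉ − ⌈(50·121+136)/280⌉ = ⌈6307/280⌉ − ⌈6186/280⌉ = 23 − 23 = 0
n=51: ⌈(52·121+136)/280⌉ − ⌈(51·121+136)/280⌉ = ⌈6428/280⌉ − ⌈6307/280⌉ = 23 − 23 = 0
n=52: ⌈(53·121+136)/280⌉ − ⌈(52·121+136)/280⌉ = ⌈6549/280⌉ − ⌈6428/280⌉ = 24 − 23 = 1
n=53: ⌈(54·121+136)/280⌉ − ⌈(53·121+136)/280⌉ = ⌈6670/280⌉ − ⌈6549/280⌉ = 24 − 24 = 0
n=54: ⌈(55·121+136)/280⌉ − ⌈(54·121+136)/280⌉ = ⌈6791/280⌉ − ⌈6670/280⌉ = 25 − 24 = 1
n=55: ⌈(56·121+136)/280⌉ − ⌈(55·121+136)/280⌉ = ⌈6912/280⌉ − ⌈6791/280⌉ = 25 − 25 = 0
n=56: ⌈(57·121+136)/280⌉ − ⌈(56·121+136)/280⌉ = ⌈7033/280⌉ − ⌈6912/280⌉ = 26 − 25 = 1
n=57: ⌈(58·121+136)/280⌉ − ⌈(57·121+136)/280⌉ = ⌈7154/280⌉ − ⌈7033/280⌉ = 26 − 26 = 0
n=58: ⌈(59·121+136)/280⌉ − ⌈(58·121+136)/280⌉ = ⌈7275/280⌉ − ⌈7154/280⌉ = 26 − 26 = 0
n=59: ⌈(60·121+136)/280⌉ − ⌈(59·121+136)/280⌉ = ⌈7396/280⌉ − ⌈7275/280⌉ = 27 − 26 = 1
n=60: ⌈(61·121+136)/280⌉ − ⌈(60·121+136)/280⌉ = ⌈7517/280⌉ − ⌈7396/280⌉ = 27 − 27 = 0
n=61: ⌈(62·121+136)/280⌉ − ⌈(61·121+136)/280⌉ = ⌈7638/280⌉ − ⌈7517/280⌉ = 28 − 27 = 1
n=62: ⌈(63·121+136)/280⌉ − ⌈(62·121+136)/280⌉ = ⌈7759/280⌉ − ⌈7638/280⌉ = 28 − 28 = 0
n=63: ⌈(64·121+136)/280⌉ − ⌈(63·121+136)/280⌉ = ⌈7880/280⌉ − ⌈7759/280⌉ = 29 − 28 = 1
n=64: ⌈(65·121+136)/280⌉ − ⌈(64·121+136)/280⌉ = ⌈8001/280⌉ − ⌈7880/280⌉ = 29 − 29 = 0
n=65: ⌈(66·121+136)/280⌉ − ⌈(65·121+136)/280⌉ = ⌈8122/280⌉ − ⌈8001/280⌉ = 30 − 29 = 1
n=66: ⌈(67·121+136)/280⌉ − ⌈(66·121+136)/280⌉ = ⌈8243/280⌉ − ⌈8122/280⌉ = 30 − 30 = 0
n=67: ⌈(68·121+136)/280⌉ − ⌈(67·121+136)/280⌉ = ⌈8364/280⌉ − ⌈8243/280⌉ = 30 − 30 = 0
n=68: ⌈(69·121+136)/280⌉ − ⌈(68·121+136)/280⌉ = ⌈8485/280⌉ − ⌈8364/280⌉ = 31 − 30 = 1
n=69: ⌈(70·121+136)/280⌉ − ⌈(69·121+136)/280⌉ = ⌈8606/280⌉ − ⌈8485/280⌉ = 31 − 31 = 0
n=70: ⌈(71·121+136)/280⌉ − ⌈(70·121+136)/280⌉ = ⌈8727/280⌉ − ⌈8606/280⌉ = 32 − 31 = 1
n=71: ⌈(72·121+136)/280⌉ − ⌈(71·121+136)/280⌉ = ⌈8848/280⌉ − ⌈8727/280⌉ = 32 − 32 = 0

010101001010100101010010101010010101001010100101010010101001010101001010


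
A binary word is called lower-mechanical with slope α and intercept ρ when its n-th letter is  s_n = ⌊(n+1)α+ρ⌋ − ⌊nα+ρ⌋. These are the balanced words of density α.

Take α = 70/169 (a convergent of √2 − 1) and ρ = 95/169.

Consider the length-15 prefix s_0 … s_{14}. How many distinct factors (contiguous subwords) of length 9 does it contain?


t_n = ⌊(n·70+95)/169⌋ for n = 0 … 15:
  n=0…9: ⌊95/169⌋=0 ⌊165/169⌋=0 ⌊235/169⌋=1 ⌊305/169⌋=1 ⌊375/169⌋=2 ⌊445/169⌋=2 ⌊515/169⌋=3 ⌊585/169⌋=3 ⌊655/169⌋=3 ⌊725/169⌋=4
  n=10…15: ⌊795/169⌋=4 ⌊865/169⌋=5 ⌊935/169⌋=5 ⌊1005/169⌋=5 ⌊1075/169⌋=6 ⌊1145/169⌋=6
s_n = t_(n+1) − t_n for n = 0 … 14 gives
prefix = 010101001010010
slide a length-9 window over [0..8] … [6..14] (7 windows); first occurrence of each distinct factor:
  [  0..  8] 010101001
  [  1..  9] 101010010
  [  2.. 10] 010100101
  [  3.. 11] 101001010
  [  4.. 12] 010010100
  [  5.. 13] 100101001
  [  6.. 14] 001010010
distinct factors: {001010010, 010010100, 010100101, 010101001, 100101001, 101001010, 101010010}
count = 7  (Sturmian bound for length 9 is 10)

7


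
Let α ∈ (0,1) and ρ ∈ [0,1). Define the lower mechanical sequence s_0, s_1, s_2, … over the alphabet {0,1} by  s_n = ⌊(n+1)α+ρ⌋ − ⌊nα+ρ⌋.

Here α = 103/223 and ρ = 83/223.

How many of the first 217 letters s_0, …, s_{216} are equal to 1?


#1s = Σ_{n=0}^{216} s_n = Σ_{n=0}^{216} (⌊(n+1)α+ρ⌋ − ⌊nα+ρ⌋)
the sum telescopes: every ⌊nα+ρ⌋ with 0 < n < 217 appears once with + and once with −, leaving ⌊217α+ρ⌋ − ⌊0·α+ρ⌋
217α + ρ = (217·103 + 83) / 223 = 22434/223
ρ = 83/223
⌊22434/223⌋ = 100,  ⌊83/223⌋ = 0
#1s = 100 − 0 = 100

100


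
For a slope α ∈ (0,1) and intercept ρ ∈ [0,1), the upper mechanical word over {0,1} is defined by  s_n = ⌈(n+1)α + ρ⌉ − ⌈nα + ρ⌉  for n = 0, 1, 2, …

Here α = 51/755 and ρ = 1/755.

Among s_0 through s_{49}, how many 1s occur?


3

#1s = Σ_{n=0}^{49} s_n = Σ_{n=0}^{49} (⌈(n+1)α+ρ⌉ − ⌈nα+ρ⌉)
the sum telescopes: every ⌈nα+ρ⌉ with 0 < n < 50 appears once with + and once with −, leaving ⌈50α+ρ⌉ − ⌈0·α+ρ⌉
50α + ρ = (50·51 + 1) / 755 = 2551/755
ρ = 1/755
⌈2551/755⌉ = 4,  ⌈1/755⌉ = 1
#1s = 4 − 1 = 3


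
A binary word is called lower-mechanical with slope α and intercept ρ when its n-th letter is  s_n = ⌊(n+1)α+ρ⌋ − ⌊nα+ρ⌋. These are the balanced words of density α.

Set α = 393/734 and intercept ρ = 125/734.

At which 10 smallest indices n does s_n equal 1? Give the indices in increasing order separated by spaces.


1 3 5 7 9 10 12 14 16 18

n=0: ⌊518/734⌋−⌊125/734⌋ = 0−0 = 0
n=1: ⌊911/734⌋−⌊518/734⌋ = 1−0 = 1  ← one
n=2: ⌊1304/734⌋−⌊911/734⌋ = 1−1 = 0
n=3: ⌊1697/734⌋−⌊1304/734⌋ = 2−1 = 1  ← one
n=4: ⌊2090/734⌋−⌊1697/734⌋ = 2−2 = 0
n=5: ⌊2483/734⌋−⌊2090/734⌋ = 3−2 = 1  ← one
n=6: ⌊2876/734⌋−⌊2483/734⌋ = 3−3 = 0
n=7: ⌊3269/734⌋−⌊2876/734⌋ = 4−3 = 1  ← one
n=8: ⌊3662/734⌋−⌊3269/734⌋ = 4−4 = 0
n=9: ⌊4055/734⌋−⌊3662/734⌋ = 5−4 = 1  ← one
n=10: ⌊4448/734⌋−⌊4055/734⌋ = 6−5 = 1  ← one
n=11: ⌊4841/734⌋−⌊4448/734⌋ = 6−6 = 0
n=12: ⌊5234/734⌋−⌊4841/734⌋ = 7−6 = 1  ← one
n=13: ⌊5627/734⌋−⌊5234/734⌋ = 7−7 = 0
n=14: ⌊6020/734⌋−⌊5627/734⌋ = 8−7 = 1  ← one
n=15: ⌊6413/734⌋−⌊6020/734⌋ = 8−8 = 0
n=16: ⌊6806/734⌋−⌊6413/734⌋ = 9−8 = 1  ← one
n=17: ⌊7199/734⌋−⌊6806/734⌋ = 9−9 = 0
n=18: ⌊7592/734⌋−⌊7199/734⌋ = 10−9 = 1  ← one
positions of the first 10 ones: 1 3 5 7 9 10 12 14 16 18


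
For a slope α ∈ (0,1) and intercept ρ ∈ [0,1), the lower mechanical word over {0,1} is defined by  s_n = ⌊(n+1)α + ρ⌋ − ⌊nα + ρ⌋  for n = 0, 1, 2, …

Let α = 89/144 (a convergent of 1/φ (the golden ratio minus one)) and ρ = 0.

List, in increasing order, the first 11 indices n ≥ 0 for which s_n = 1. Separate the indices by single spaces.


1 3 4 6 8 9 11 12 14 16 17

n=0: ⌊89/144⌋−⌊0/144⌋ = 0−0 = 0
n=1: ⌊178/144⌋−⌊89/144⌋ = 1−0 = 1  ← one
n=2: ⌊267/144⌋−⌊178/144⌋ = 1−1 = 0
n=3: ⌊356/144⌋−⌊267/144⌋ = 2−1 = 1  ← one
n=4: ⌊445/144⌋−⌊356/144⌋ = 3−2 = 1  ← one
n=5: ⌊534/144⌋−⌊445/144⌋ = 3−3 = 0
n=6: ⌊623/144⌋−⌊534/144⌋ = 4−3 = 1  ← one
n=7: ⌊712/144⌋−⌊623/144⌋ = 4−4 = 0
n=8: ⌊801/144⌋−⌊712/144⌋ = 5−4 = 1  ← one
n=9: ⌊890/144⌋−⌊801/144⌋ = 6−5 = 1  ← one
n=10: ⌊979/144⌋−⌊890/144⌋ = 6−6 = 0
n=11: ⌊1068/144⌋−⌊979/144⌋ = 7−6 = 1  ← one
n=12: ⌊1157/144⌋−⌊1068/144⌋ = 8−7 = 1  ← one
n=13: ⌊1246/144⌋−⌊1157/144⌋ = 8−8 = 0
n=14: ⌊1335/144⌋−⌊1246/144⌋ = 9−8 = 1  ← one
n=15: ⌊1424/144⌋−⌊1335/144⌋ = 9−9 = 0
n=16: ⌊1513/144⌋−⌊1424/144⌋ = 10−9 = 1  ← one
n=17: ⌊1602/144⌋−⌊1513/144⌋ = 11−10 = 1  ← one
positions of the first 11 ones: 1 3 4 6 8 9 11 12 14 16 17


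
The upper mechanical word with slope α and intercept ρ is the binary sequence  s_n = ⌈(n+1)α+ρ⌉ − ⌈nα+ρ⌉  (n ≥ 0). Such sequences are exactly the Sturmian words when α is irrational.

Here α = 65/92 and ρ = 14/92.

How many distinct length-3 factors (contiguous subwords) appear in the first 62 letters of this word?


t_n = ⌈(n·65+14)/92⌉ for n = 0 … 62:
  n=0…9: ⌈14/92⌉=1 ⌈79/92⌉=1 ⌈144/92⌉=2 ⌈209/92⌉=3 ⌈274/92⌉=3 ⌈339/92⌉=4 ⌈404/92⌉=5 ⌈469/92⌉=6 ⌈534/92⌉=6 ⌈599/92⌉=7
  n=10…19: ⌈664/92⌉=8 ⌈729/92⌉=8 ⌈794/92⌉=9 ⌈859/92⌉=10 ⌈924/92⌉=11 ⌈989/92⌉=11 ⌈1054/92⌉=12 ⌈1119/92⌉=13 ⌈1184/92⌉=13 ⌈1249/92⌉=14
  n=20…29: ⌈1314/92⌉=15 ⌈1379/92⌉=15 ⌈1444/92⌉=16 ⌈1509/92⌉=17 ⌈1574/92⌉=18 ⌈1639/92⌉=18 ⌈1704/92⌉=19 ⌈1769/92⌉=20 ⌈1834/92⌉=20 ⌈1899/92⌉=21
  n=30…39: ⌈1964/92⌉=22 ⌈2029/92⌉=23 ⌈2094/92⌉=23 ⌈2159/92⌉=24 ⌈2224/92⌉=25 ⌈2289/92⌉=25 ⌈2354/92⌉=26 ⌈2419/92⌉=27 ⌈2484/92⌉=27 ⌈2549/92⌉=28
  n=40…49: ⌈2614/92⌉=29 ⌈2679/92⌉=30 ⌈2744/92⌉=30 ⌈2809/92⌉=31 ⌈2874/92⌉=32 ⌈2939/92⌉=32 ⌈3004/92⌉=33 ⌈3069/92⌉=34 ⌈3134/92⌉=35 ⌈3199/92⌉=35
  n=50…59: ⌈3264/92⌉=36 ⌈3329/92⌉=37 ⌈3394/92⌉=37 ⌈3459/92⌉=38 ⌈3524/92⌉=39 ⌈3589/92⌉=40 ⌈3654/92⌉=40 ⌈3719/92⌉=41 ⌈3784/92⌉=42 ⌈3849/92⌉=42
  n=60…62: ⌈3914/92⌉=43 ⌈3979/92⌉=44 ⌈4044/92⌉=44
s_n = t_(n+1) − t_n for n = 0 … 61 gives
prefix = 01101110110111011011011101101110110110111011011101101110110110
slide a length-3 window over [0..2] … [59..61] (60 windows); first occurrence of each distinct factor:
  [  0..  2] 011
  [  1..  3] 110
  [  2..  4] 101
  [  4..  6] 111
  (the other 56 windows repeat one of these)
distinct factors: {011, 101, 110, 111}
count = 4  (Sturmian bound for length 3 is 4)

4


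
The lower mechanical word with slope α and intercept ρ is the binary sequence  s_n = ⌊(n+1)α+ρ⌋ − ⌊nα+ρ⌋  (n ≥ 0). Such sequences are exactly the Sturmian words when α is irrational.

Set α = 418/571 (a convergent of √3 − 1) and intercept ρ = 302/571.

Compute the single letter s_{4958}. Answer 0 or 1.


0

(n+1)α + ρ = (4959·418 + 302) / 571 = 2073164/571
nα + ρ     = (4958·418 + 302) / 571 = 2072746/571
⌊2073164/571⌋ = 3630,  ⌊2072746/571⌋ = 3630
s_{4958} = 3630 − 3630 = 0


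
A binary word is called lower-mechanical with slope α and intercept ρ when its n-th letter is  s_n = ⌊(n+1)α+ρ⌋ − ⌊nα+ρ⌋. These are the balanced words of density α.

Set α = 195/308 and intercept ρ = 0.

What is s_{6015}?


0

(n+1)α + ρ = (6016·195) / 308 = 1173120/308
nα + ρ     = (6015·195) / 308 = 1172925/308
⌊1173120/308⌋ = 3808,  ⌊1172925/308⌋ = 3808
s_{6015} = 3808 − 3808 = 0


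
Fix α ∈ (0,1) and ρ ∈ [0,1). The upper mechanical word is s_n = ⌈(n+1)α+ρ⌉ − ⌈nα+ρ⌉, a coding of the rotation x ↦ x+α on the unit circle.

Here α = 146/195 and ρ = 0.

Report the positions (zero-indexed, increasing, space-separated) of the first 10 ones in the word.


n=0: ⌈146/195⌉−⌈0/195⌉ = 1−0 = 1  ← one
n=1: ⌈292/195⌉−⌈146/195⌉ = 2−1 = 1  ← one
n=2: ⌈438/195⌉−⌈292/195⌉ = 3−2 = 1  ← one
n=3: ⌈584/195⌉−⌈438/195⌉ = 3−3 = 0
n=4: ⌈730/195⌉−⌈584/195⌉ = 4−3 = 1  ← one
n=5: ⌈876/195⌉−⌈730/195⌉ = 5−4 = 1  ← one
n=6: ⌈1022/195⌉−⌈876/195⌉ = 6−5 = 1  ← one
n=7: ⌈1168/195⌉−⌈1022/195⌉ = 6−6 = 0
n=8: ⌈1314/195⌉−⌈1168/195⌉ = 7−6 = 1  ← one
n=9: ⌈1460/195⌉−⌈1314/195⌉ = 8−7 = 1  ← one
n=10: ⌈1606/195⌉−⌈1460/195⌉ = 9−8 = 1  ← one
n=11: ⌈1752/195⌉−⌈1606/195⌉ = 9−9 = 0
n=12: ⌈1898/195⌉−⌈1752/195⌉ = 10−9 = 1  ← one
positions of the first 10 ones: 0 1 2 4 5 6 8 9 10 12

0 1 2 4 5 6 8 9 10 12


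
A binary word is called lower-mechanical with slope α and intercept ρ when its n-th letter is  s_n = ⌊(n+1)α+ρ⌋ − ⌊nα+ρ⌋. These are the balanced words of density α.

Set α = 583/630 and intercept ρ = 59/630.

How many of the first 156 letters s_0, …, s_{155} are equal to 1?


144

#1s = Σ_{n=0}^{155} s_n = Σ_{n=0}^{155} (⌊(n+1)α+ρ⌋ − ⌊nα+ρ⌋)
the sum telescopes: every ⌊nα+ρ⌋ with 0 < n < 156 appears once with + and once with −, leaving ⌊156α+ρ⌋ − ⌊0·α+ρ⌋
156α + ρ = (156·583 + 59) / 630 = 91007/630
ρ = 59/630
⌊91007/630⌋ = 144,  ⌊59/630⌋ = 0
#1s = 144 − 0 = 144


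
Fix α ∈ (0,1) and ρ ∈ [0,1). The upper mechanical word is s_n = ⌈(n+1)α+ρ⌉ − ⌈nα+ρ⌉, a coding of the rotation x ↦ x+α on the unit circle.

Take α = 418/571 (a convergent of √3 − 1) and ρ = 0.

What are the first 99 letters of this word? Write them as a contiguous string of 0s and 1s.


111011101110110111011101110110111011101110110111011101101110111011101101110111011101101110111011101

n=0: ⌈(1·418)/571⌉ − ⌈(0·418)/571⌉ = ⌈418/571⌉ − ⌈0/571⌉ = 1 − 0 = 1
n=1: ⌈(2·418)/571⌉ − ⌈(1·418)/571⌉ = ⌈836/571⌉ − ⌈418/571⌉ = 2 − 1 = 1
n=2: ⌈(3·418)/571⌉ − ⌈(2·418)/571⌉ = ⌈1254/571⌉ − ⌈836/571⌉ = 3 − 2 = 1
n=3: ⌈(4·418)/571⌉ − ⌈(3·418)/571⌉ = ⌈1672/571⌉ − ⌈1254/571⌉ = 3 − 3 = 0
n=4: ⌈(5·418)/571⌉ − ⌈(4·418)/571⌉ = ⌈2090/571⌉ − ⌈1672/571⌉ = 4 − 3 = 1
n=5: ⌈(6·418)/571⌉ − ⌈(5·418)/571⌉ = ⌈2508/571⌉ − ⌈2090/571⌉ = 5 − 4 = 1
n=6: ⌈(7·418)/571⌉ − ⌈(6·418)/571⌉ = ⌈2926/571⌉ − ⌈2508/571⌉ = 6 − 5 = 1
n=7: ⌈(8·418)/571⌉ − ⌈(7·418)/571⌉ = ⌈3344/571⌉ − ⌈2926/571⌉ = 6 − 6 = 0
n=8: ⌈(9·418)/571⌉ − ⌈(8·418)/571⌉ = ⌈3762/571⌉ − ⌈3344/571⌉ = 7 − 6 = 1
n=9: ⌈(10·418)/571⌉ − ⌈(9·418)/571⌉ = ⌈4180/571⌉ − ⌈3762/571⌉ = 8 − 7 = 1
n=10: ⌈(11·418)/571⌉ − ⌈(10·418)/571⌉ = ⌈4598/571⌉ − ⌈4180/571⌉ = 9 − 8 = 1
n=11: ⌈(12·418)/571⌉ − ⌈(11·418)/571⌉ = ⌈5016/571⌉ − ⌈4598/571⌉ = 9 − 9 = 0
n=12: ⌈(13·418)/571⌉ − ⌈(12·418)/571⌉ = ⌈5434/571⌉ − ⌈5016/571⌉ = 10 − 9 = 1
n=13: ⌈(14·418)/571⌉ − ⌈(13·418)/571⌉ = ⌈5852/571⌉ − ⌈5434/571⌉ = 11 − 10 = 1
n=14: ⌈(15·418)/571⌉ − ⌈(14·418)/571⌉ = ⌈6270/571⌉ − ⌈5852/571⌉ = 11 − 11 = 0
n=15: ⌈(16·418)/571⌉ − ⌈(15·418)/571⌉ = ⌈6688/571⌉ − ⌈6270/571⌉ = 12 − 11 = 1
n=16: ⌈(17·418)/571⌉ − ⌈(16·418)/571⌉ = ⌈7106/571⌉ − ⌈6688/571⌉ = 13 − 12 = 1
n=17: ⌈(18·418)/571⌉ − ⌈(17·418)/571⌉ = ⌈7524/571⌉ − ⌈7106/571⌉ = 14 − 13 = 1
n=18: ⌈(19·418)/571⌉ − ⌈(18·418)/571⌉ = ⌈7942/571⌉ − ⌈7524/571⌉ = 14 − 14 = 0
n=19: ⌈(20·418)/571⌉ − ⌈(19·418)/571⌉ = ⌈8360/571⌉ − ⌈7942/571⌉ = 15 − 14 = 1
n=20: ⌈(21·418)/571⌉ − ⌈(20·418)/571⌉ = ⌈8778/571⌉ − ⌈8360/571⌉ = 16 − 15 = 1
n=21: ⌈(22·418)/571⌉ − ⌈(21·418)/571⌉ = ⌈9196/571⌉ − ⌈8778/571⌉ = 17 − 16 = 1
n=22: ⌈(23·418)/571⌉ − ⌈(22·418)/571⌉ = ⌈9614/571⌉ − ⌈9196/571⌉ = 17 − 17 = 0
n=23: ⌈(24·418)/571⌉ − ⌈(23·418)/571⌉ = ⌈10032/571⌉ − ⌈9614/571⌉ = 18 − 17 = 1
n=24: ⌈(25·418)/571⌉ − ⌈(24·418)/571⌉ = ⌈10450/571⌉ − ⌈10032/571⌉ = 19 − 18 = 1
n=25: ⌈(26·418)/571⌉ − ⌈(25·418)/571⌉ = ⌈10868/571⌉ − ⌈10450/571⌉ = 20 − 19 = 1
n=26: ⌈(27·418)/571⌉ − ⌈(26·418)/571⌉ = ⌈11286/571⌉ − ⌈10868/571⌉ = 20 − 20 = 0
n=27: ⌈(28·418)/571⌉ − ⌈(27·418)/571⌉ = ⌈11704/571⌉ − ⌈11286/571⌉ = 21 − 20 = 1
n=28: ⌈(29·418)/571⌉ − ⌈(28·418)/571⌉ = ⌈12122/571⌉ − ⌈11704/571⌉ = 22 − 21 = 1
n=29: ⌈(30·418)/571⌉ − ⌈(29·418)/571⌉ = ⌈12540/571⌉ − ⌈12122/571⌉ = 22 − 22 = 0
n=30: ⌈(31·418)/571⌉ − ⌈(30·418)/571⌉ = ⌈12958/571⌉ − ⌈12540/571⌉ = 23 − 22 = 1
n=31: ⌈(32·418)/571⌉ − ⌈(31·418)/571⌉ = ⌈13376/571⌉ − ⌈12958/571⌉ = 24 − 23 = 1
n=32: ⌈(33·418)/571⌉ − ⌈(32·418)/571⌉ = ⌈13794/571⌉ − ⌈13376/571⌉ = 25 − 24 = 1
n=33: ⌈(34·418)/571⌉ − ⌈(33·418)/571⌉ = ⌈14212/571⌉ − ⌈13794/571⌉ = 25 − 25 = 0
n=34: ⌈(35·418)/571⌉ − ⌈(34·418)/571⌉ = ⌈14630/571⌉ − ⌈14212/571⌉ = 26 − 25 = 1
n=35: ⌈(36·418)/571⌉ − ⌈(35·418)/571⌉ = ⌈15048/571⌉ − ⌈14630/571⌉ = 27 − 26 = 1
n=36: ⌈(37·418)/571⌉ − ⌈(36·418)/571⌉ = ⌈15466/571⌉ − ⌈15048/571⌉ = 28 − 27 = 1
n=37: ⌈(38·418)/571⌉ − ⌈(37·418)/571⌉ = ⌈15884/571⌉ − ⌈15466/571⌉ = 28 − 28 = 0
n=38: ⌈(39·418)/571⌉ − ⌈(38·418)/571⌉ = ⌈16302/571⌉ − ⌈15884/571⌉ = 29 − 28 = 1
n=39: ⌈(40·418)/571⌉ − ⌈(39·418)/571⌉ = ⌈16720/571⌉ − ⌈16302/571⌉ = 30 − 29 = 1
n=40: ⌈(41·418)/571⌉ − ⌈(40·418)/571⌉ = ⌈17138/571⌉ − ⌈16720/571⌉ = 31 − 30 = 1
n=41: ⌈(42·418)/571⌉ − ⌈(41·418)/571⌉ = ⌈17556/571⌉ − ⌈17138/571⌉ = 31 − 31 = 0
n=42: ⌈(43·418)/571⌉ − ⌈(42·418)/571⌉ = ⌈17974/571⌉ − ⌈17556/571⌉ = 32 − 31 = 1
n=43: ⌈(44·418)/571⌉ − ⌈(43·418)/571⌉ = ⌈18392/571⌉ − ⌈17974/571⌉ = 33 − 32 = 1
n=44: ⌈(45·418)/571⌉ − ⌈(44·418)/571⌉ = ⌈18810/571⌉ − ⌈18392/571⌉ = 33 − 33 = 0
n=45: ⌈(46·418)/571⌉ − ⌈(45·418)/571⌉ = ⌈19228/571⌉ − ⌈18810/571⌉ = 34 − 33 = 1
n=46: ⌈(47·418)/571⌉ − ⌈(46·418)/571⌉ = ⌈19646/571⌉ − ⌈19228/571⌉ = 35 − 34 = 1
n=47: ⌈(48·418)/571⌉ − ⌈(47·418)/571⌉ = ⌈20064/571⌉ − ⌈19646/571⌉ = 36 − 35 = 1
n=48: ⌈(49·418)/571⌉ − ⌈(48·418)/571⌉ = ⌈20482/571⌉ − ⌈20064/571⌉ = 36 − 36 = 0
n=49: ⌈(50·418)/571⌉ − ⌈(49·418)/571⌉ = ⌈20900/571⌉ − ⌈20482/571⌉ = 37 − 36 = 1
n=50: ⌈(51·418)/571⌉ − ⌈(50·418)/571⌉ = ⌈21318/571⌉ − ⌈20900/571⌉ = 38 − 37 = 1
n=51: ⌈(52·418)/571⌉ − ⌈(51·418)/571⌉ = ⌈21736/571⌉ − ⌈21318/571⌉ = 39 − 38 = 1
n=52: ⌈(53·418)/571⌉ − ⌈(52·418)/571⌉ = ⌈22154/571⌉ − ⌈21736/571⌉ = 39 − 39 = 0
n=53: ⌈(54·418)/571⌉ − ⌈(53·418)/571⌉ = ⌈22572/571⌉ − ⌈22154/571⌉ = 40 − 39 = 1
n=54: ⌈(55·418)/571⌉ − ⌈(54·418)/571⌉ = ⌈22990/571⌉ − ⌈22572/571⌉ = 41 − 40 = 1
n=55: ⌈(56·418)/571⌉ − ⌈(55·418)/571⌉ = ⌈23408/571⌉ − ⌈22990/571⌉ = 41 − 41 = 0
n=56: ⌈(57·418)/571⌉ − ⌈(56·418)/571⌉ = ⌈23826/571⌉ − ⌈23408/571⌉ = 42 − 41 = 1
n=57: ⌈(58·418)/571⌉ − ⌈(57·418)/571⌉ = ⌈24244/571⌉ − ⌈23826/571⌉ = 43 − 42 = 1
n=58: ⌈(59·418)/571⌉ − ⌈(58·418)/571⌉ = ⌈24662/571⌉ − ⌈24244/571⌉ = 44 − 43 = 1
n=59: ⌈(60·418)/571⌉ − ⌈(59·418)/571⌉ = ⌈25080/571⌉ − ⌈24662/571⌉ = 44 − 44 = 0
n=60: ⌈(61·418)/571⌉ − ⌈(60·418)/571⌉ = ⌈25498/571⌉ − ⌈25080/571⌉ = 45 − 44 = 1
n=61: ⌈(62·418)/571⌉ − ⌈(61·418)/571⌉ = ⌈25916/571⌉ − ⌈25498/571⌉ = 46 − 45 = 1
n=62: ⌈(63·418)/571⌉ − ⌈(62·418)/571⌉ = ⌈26334/571⌉ − ⌈25916/571⌉ = 47 − 46 = 1
n=63: ⌈(64·418)/571⌉ − ⌈(63·418)/571⌉ = ⌈26752/571⌉ − ⌈26334/571⌉ = 47 − 47 = 0
n=64: ⌈(65·418)/571⌉ − ⌈(64·418)/571⌉ = ⌈27170/571⌉ − ⌈26752/571⌉ = 48 − 47 = 1
n=65: ⌈(66·418)/571⌉ − ⌈(65·418)/571⌉ = ⌈27588/571⌉ − ⌈27170/571⌉ = 49 − 48 = 1
n=66: ⌈(67·418)/571⌉ − ⌈(66·418)/571⌉ = ⌈28006/571⌉ − ⌈27588/571⌉ = 50 − 49 = 1
n=67: ⌈(68·418)/571⌉ − ⌈(67·418)/571⌉ = ⌈28424/571⌉ − ⌈28006/571⌉ = 50 − 50 = 0
n=68: ⌈(69·418)/571⌉ − ⌈(68·418)/571⌉ = ⌈28842/571⌉ − ⌈28424/571⌉ = 51 − 50 = 1
n=69: ⌈(70·418)/571⌉ − ⌈(69·418)/571⌉ = ⌈29260/571⌉ − ⌈28842/571⌉ = 52 − 51 = 1
n=70: ⌈(71·418)/571⌉ − ⌈(70·418)/571⌉ = ⌈29678/571⌉ − ⌈29260/571⌉ = 52 − 52 = 0
n=71: ⌈(72·418)/571⌉ − ⌈(71·418)/571⌉ = ⌈30096/571⌉ − ⌈29678/571⌉ = 53 − 52 = 1
n=72: ⌈(73·418)/571⌉ − ⌈(72·418)/571⌉ = ⌈30514/571⌉ − ⌈30096/571⌉ = 54 − 53 = 1
n=73: ⌈(74·418)/571⌉ − ⌈(73·418)/571⌉ = ⌈30932/571⌉ − ⌈30514/571⌉ = 55 − 54 = 1
n=74: ⌈(75·418)/571⌉ − ⌈(74·418)/571⌉ = ⌈31350/571⌉ − ⌈30932/571⌉ = 55 − 55 = 0
n=75: ⌈(76·418)/571⌉ − ⌈(75·418)/571⌉ = ⌈31768/571⌉ − ⌈31350/571⌉ = 56 − 55 = 1
n=76: ⌈(77·418)/571⌉ − ⌈(76·418)/571⌉ = ⌈32186/571⌉ − ⌈31768/571⌉ = 57 − 56 = 1
n=77: ⌈(78·418)/571⌉ − ⌈(77·418)/571⌉ = ⌈32604/571⌉ − ⌈32186/571⌉ = 58 − 57 = 1
n=78: ⌈(79·418)/571⌉ − ⌈(78·418)/571⌉ = ⌈33022/571⌉ − ⌈32604/571⌉ = 58 − 58 = 0
n=79: ⌈(80·418)/571⌉ − ⌈(79·418)/571⌉ = ⌈33440/571⌉ − ⌈33022/571⌉ = 59 − 58 = 1
n=80: ⌈(81·418)/571⌉ − ⌈(80·418)/571⌉ = ⌈33858/571⌉ − ⌈33440/571⌉ = 60 − 59 = 1
n=81: ⌈(82·418)/571⌉ − ⌈(81·418)/571⌉ = ⌈34276/571⌉ − ⌈33858/571⌉ = 61 − 60 = 1
n=82: ⌈(83·418)/571⌉ − ⌈(82·418)/571⌉ = ⌈34694/571⌉ − ⌈34276/571⌉ = 61 − 61 = 0
n=83: ⌈(84·418)/571⌉ − ⌈(83·418)/571⌉ = ⌈35112/571⌉ − ⌈34694/571⌉ = 62 − 61 = 1
n=84: ⌈(85·418)/571⌉ − ⌈(84·418)/571⌉ = ⌈35530/571⌉ − ⌈35112/571⌉ = 63 − 62 = 1
n=85: ⌈(86·418)/571⌉ − ⌈(85·418)/571⌉ = ⌈35948/571⌉ − ⌈35530/571⌉ = 63 − 63 = 0
n=86: ⌈(87·418)/571⌉ − ⌈(86·418)/571⌉ = ⌈36366/571⌉ − ⌈35948/571⌉ = 64 − 63 = 1
n=87: ⌈(88·418)/571⌉ − ⌈(87·418)/571⌉ = ⌈36784/571⌉ − ⌈36366/571⌉ = 65 − 64 = 1
n=88: ⌈(89·418)/571⌉ − ⌈(88·418)/571⌉ = ⌈37202/571⌉ − ⌈36784/571⌉ = 66 − 65 = 1
n=89: ⌈(90·418)/571⌉ − ⌈(89·418)/571⌉ = ⌈37620/571⌉ − ⌈37202/571⌉ = 66 − 66 = 0
n=90: ⌈(91·418)/571⌉ − ⌈(90·418)/571⌉ = ⌈38038/571⌉ − ⌈37620/571⌉ = 67 − 66 = 1
n=91: ⌈(92·418)/571⌉ − ⌈(91·418)/571⌉ = ⌈38456/571⌉ − ⌈38038/571⌉ = 68 − 67 = 1
n=92: ⌈(93·418)/571⌉ − ⌈(92·418)/571⌉ = ⌈38874/571⌉ − ⌈38456/571⌉ = 69 − 68 = 1
n=93: ⌈(94·418)/571⌉ − ⌈(93·418)/571⌉ = ⌈39292/571⌉ − ⌈38874/571⌉ = 69 − 69 = 0
n=94: ⌈(95·418)/571⌉ − ⌈(94·418)/571⌉ = ⌈39710/571⌉ − ⌈39292/571⌉ = 70 − 69 = 1
n=95: ⌈(96·418)/571⌉ − ⌈(95·418)/571⌉ = ⌈40128/571⌉ − ⌈39710/571⌉ = 71 − 70 = 1
n=96: ⌈(97·418)/571⌉ − ⌈(96·418)/571⌉ = ⌈40546/571⌉ − ⌈40128/571⌉ = 72 − 71 = 1
n=97: ⌈(98·418)/571⌉ − ⌈(97·418)/571⌉ = ⌈40964/571⌉ − ⌈40546/571⌉ = 72 − 72 = 0
n=98: ⌈(99·418)/571⌉ − ⌈(98·418)/571⌉ = ⌈41382/571⌉ − ⌈40964/571⌉ = 73 − 72 = 1
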